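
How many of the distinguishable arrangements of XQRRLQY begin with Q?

360

Fix Q in the first position and arrange the remaining 6 letters.
Those 6 letters have R appearing twice, giving (6)!/(2!) = 360.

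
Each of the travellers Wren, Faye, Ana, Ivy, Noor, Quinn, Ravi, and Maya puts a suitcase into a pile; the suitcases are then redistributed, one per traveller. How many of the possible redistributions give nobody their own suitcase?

14833

This is the derangement count D_8: permutations of 8 items with no fixed point.
By inclusion–exclusion this is Σ_{j=0}^{8} (−1)^j C(8,j)·(8−j)!.
Computing: 40320 − 40320 + 20160 − 6720 + 1680 − 336 + 56 − 8 + 1 = 14833.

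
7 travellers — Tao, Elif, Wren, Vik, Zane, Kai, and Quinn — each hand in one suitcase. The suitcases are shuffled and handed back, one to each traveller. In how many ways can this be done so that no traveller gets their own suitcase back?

1854

Count assignments avoiding every fixed point. For any j of the 7 travellers fixed to their own suitcase, the other 7−j can be arranged in (7−j)! ways.
By inclusion–exclusion this is Σ_{j=0}^{7} (−1)^j C(7,j)·(7−j)!.
Computing: 5040 − 5040 + 2520 − 840 + 210 − 42 + 7 − 1 = 1854.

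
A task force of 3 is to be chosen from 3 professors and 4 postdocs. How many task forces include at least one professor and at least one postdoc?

30

With no constraint there are C(7,3) = 35 possible selections.
Selections missing a whole group: no professors → C(4,3) = 4; no postdocs → C(3,3) = 1.
Both groups omitted at once is impossible, so 35 − 5 = 30.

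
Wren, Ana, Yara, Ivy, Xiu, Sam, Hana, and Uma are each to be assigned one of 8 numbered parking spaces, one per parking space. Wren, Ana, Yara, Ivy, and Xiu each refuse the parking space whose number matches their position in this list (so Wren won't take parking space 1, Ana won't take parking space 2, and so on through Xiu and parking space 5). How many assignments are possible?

Let Aᵢ (for 1 ≤ i ≤ 5) be the placements that put person i in their forbidden parking space. Any j of these fix j positions, leaving (8−j)! ways to fill the rest, and there are C(5,j) ways to pick which j.
By inclusion–exclusion, the number of valid placements is Σ_{j=0}^{5} (−1)^j C(5,j)·(8−j)!.
Computing: 40320 − 25200 + 7200 − 1200 + 120 − 6 = 21234.

21234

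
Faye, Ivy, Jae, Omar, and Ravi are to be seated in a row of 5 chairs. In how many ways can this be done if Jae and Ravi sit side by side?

48

Treat {Jae, Ravi} as a single unit. There are 4 units to order, and the pair itself can be ordered 2 ways.
So the count is 2·(4)! = 48.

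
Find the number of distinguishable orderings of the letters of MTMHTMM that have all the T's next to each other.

30

Treat the 2 copies of T as a single block. The multiset to arrange is then {TT, H, M, M, M, M}, 6 items in all.
That gives (6)!/(4!) = 30 arrangements.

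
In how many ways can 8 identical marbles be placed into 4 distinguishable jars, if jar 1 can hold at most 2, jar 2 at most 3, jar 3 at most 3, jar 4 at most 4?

Without the upper bounds there are C(11,3) = 165 ways to split 8 among 4 jars.
Subtract solutions that violate a single cap (substitute x_i' = x_i − (cap_i+1)): x_1 ≥ 3 gives C(8,3) = 56; x_2 ≥ 4 gives C(7,3) = 35; x_3 ≥ 4 gives C(7,3) = 35; x_4 ≥ 5 gives C(6,3) = 20. Together 146.
Add back pairs where two caps are both exceeded: 4 + 4 + 1 + 1 + 0 + 0 = 10.
By inclusion–exclusion the count is 165 − 146 + 10 = 29.

29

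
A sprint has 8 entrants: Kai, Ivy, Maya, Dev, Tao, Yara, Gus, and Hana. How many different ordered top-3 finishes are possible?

There are 8 choices for 1st place, 7 for 2nd, and 6 for 3rd.
That gives 8 × 7 × 6 = 336.

336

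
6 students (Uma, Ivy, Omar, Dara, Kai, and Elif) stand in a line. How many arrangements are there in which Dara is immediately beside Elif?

Glue Dara and Elif into one block (2 internal orders), leaving 5 units to arrange in a row.
So the count is 2·(5)! = 240.

240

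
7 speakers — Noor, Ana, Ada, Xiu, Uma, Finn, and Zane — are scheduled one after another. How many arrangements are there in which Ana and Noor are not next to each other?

3600

Of the 7! = 5040 arrangements, those with Ana and Noor adjacent number 2 × 6! = 1440 (treat the pair as a block with 2 internal orders).
Complementary counting: 5040 − 1440 = 3600.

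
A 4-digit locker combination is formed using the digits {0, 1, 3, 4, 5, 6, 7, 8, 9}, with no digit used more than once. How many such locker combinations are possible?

3024

With no repetition, fill the 4 digits in order: 9 choices, then 8, down to 6.
That product is 9 × 8 × 7 × 6 = 3024.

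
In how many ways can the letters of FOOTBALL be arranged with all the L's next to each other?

2520

Treat the 2 copies of L as a single block. The multiset to arrange is then {LL, A, B, F, O, O, T}, 7 items in all.
That gives (7)!/(2!) = 2520 arrangements.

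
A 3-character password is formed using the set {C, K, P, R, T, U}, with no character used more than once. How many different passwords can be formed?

120

With no repetition, fill the 3 characters in order: 6 choices, then 5, down to 4.
6 × 5 × 4 = 120.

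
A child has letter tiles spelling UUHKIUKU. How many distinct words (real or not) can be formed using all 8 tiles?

840

Letter multiplicities in UUHKIUKU: H×1, I×1, K×2, U×4.
The number of distinct arrangements is 8!/(4!·2!) = 40320/48 = 840.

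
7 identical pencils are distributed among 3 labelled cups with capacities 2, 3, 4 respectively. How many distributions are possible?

6

Ignoring the caps, the number of non-negative solutions to x_1+…+x_3 = 7 is C(9,2) = 36.
Subtract solutions that violate a single cap (substitute x_i' = x_i − (cap_i+1)): x_1 ≥ 3 gives C(6,2) = 15; x_2 ≥ 4 gives C(5,2) = 10; x_3 ≥ 5 gives C(4,2) = 6. Together 31.
Add back pairs where two caps are both exceeded: 1 + 0 + 0 = 1.
By inclusion–exclusion the count is 36 − 31 + 1 = 6.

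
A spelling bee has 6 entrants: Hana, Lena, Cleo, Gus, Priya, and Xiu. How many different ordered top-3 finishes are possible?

This is an ordered selection of 3 from 6: P(6,3).
That gives 6 × 5 × 4 = 120.

120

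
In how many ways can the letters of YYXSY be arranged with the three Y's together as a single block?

6

Treat the 3 copies of Y as a single block. The multiset to arrange is then {YYY, S, X}, 3 items in all.
All 3 items are distinct, so there are (3)! = 6 arrangements.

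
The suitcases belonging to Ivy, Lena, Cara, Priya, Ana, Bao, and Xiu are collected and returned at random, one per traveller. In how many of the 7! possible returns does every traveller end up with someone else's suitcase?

1854

Count assignments avoiding every fixed point. For any j of the 7 travellers fixed to their own suitcase, the other 7−j can be arranged in (7−j)! ways.
By inclusion–exclusion this is Σ_{j=0}^{7} (−1)^j C(7,j)·(7−j)!.
Computing: 5040 − 5040 + 2520 − 840 + 210 − 42 + 7 − 1 = 1854.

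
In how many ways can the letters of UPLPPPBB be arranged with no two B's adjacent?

Total arrangements of UPLPPPBB: 8!/(4!·2!) = 840.
If the two B's are adjacent, glue them into one block, leaving 7 items to arrange: (7)!/(4!) = 210 ways.
Subtracting, 840 − 210 = 630 arrangements keep the B's apart.

630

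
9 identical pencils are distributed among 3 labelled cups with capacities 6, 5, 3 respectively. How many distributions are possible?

18

Ignoring the caps, the number of non-negative solutions to x_1+…+x_3 = 9 is C(11,2) = 55.
Subtract solutions that violate a single cap (substitute x_i' = x_i − (cap_i+1)): x_1 ≥ 7 gives C(4,2) = 6; x_2 ≥ 6 gives C(5,2) = 10; x_3 ≥ 4 gives C(7,2) = 21. Together 37.
No two caps can be exceeded simultaneously, so the pair terms are all 0.
By inclusion–exclusion the count is 55 − 37 + 0 = 18.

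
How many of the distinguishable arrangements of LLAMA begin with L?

Fix L in the first position and arrange the remaining 4 letters.
Those 4 letters have A appearing twice, giving (4)!/(2!) = 12.

12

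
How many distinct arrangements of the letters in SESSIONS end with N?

210

Fix N in the last position and arrange the remaining 7 letters.
Those 7 letters have S appearing 4 times, giving (7)!/(4!) = 210.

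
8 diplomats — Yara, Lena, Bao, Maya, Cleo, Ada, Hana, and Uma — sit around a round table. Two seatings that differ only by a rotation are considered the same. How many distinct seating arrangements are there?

5040

Fix one person's seat to break rotational symmetry; the remaining 7 people can be arranged in (7)! = 5040 ways.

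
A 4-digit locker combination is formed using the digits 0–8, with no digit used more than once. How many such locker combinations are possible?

Choose and order 4 of the 9 symbols: the first digit has 9 options, the next 8, then 7, 6.
That product is 9 × 8 × 7 × 6 = 3024.

3024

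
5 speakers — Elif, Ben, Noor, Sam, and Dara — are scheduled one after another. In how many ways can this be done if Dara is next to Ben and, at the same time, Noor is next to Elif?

Treat {Dara,Ben} as one block (2 orders) and {Noor,Elif} as another (2 orders).
That leaves 3 units to arrange: 2 × 2 × 3! = 4 × 6 = 24.

24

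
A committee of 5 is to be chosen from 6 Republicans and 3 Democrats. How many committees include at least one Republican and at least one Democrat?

With no constraint there are C(9,5) = 126 possible selections.
Subtract selections that omit an entire group: no Republicans → C(3,5) = 0; no Democrats → C(6,5) = 6.
Both groups omitted at once is impossible, so 126 − 6 = 120.

120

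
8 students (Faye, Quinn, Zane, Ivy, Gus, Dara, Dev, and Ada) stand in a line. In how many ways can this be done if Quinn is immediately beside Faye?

10080

Place the 6 others and the Quinn-Faye pair as 7 objects in a line; the pair has 2 internal arrangements.
So the count is 2·(7)! = 10080.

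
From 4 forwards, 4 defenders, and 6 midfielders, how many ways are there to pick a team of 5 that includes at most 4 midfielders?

1996

Split by how many midfielders are chosen (0 through 4).
Sum: C(6,0)·C(8,5) + C(6,1)·C(8,4) + C(6,2)·C(8,3) + C(6,3)·C(8,2) + C(6,4)·C(8,1) = 56 + 420 + 840 + 560 + 120 = 1996.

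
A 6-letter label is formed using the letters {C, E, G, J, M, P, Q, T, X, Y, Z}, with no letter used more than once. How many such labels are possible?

Choose and order 6 of the 11 symbols: the first letter has 11 options, the next 10, and so on down to 6.
11 × 10 × 9 × 8 × 7 × 6 = 332640.

332640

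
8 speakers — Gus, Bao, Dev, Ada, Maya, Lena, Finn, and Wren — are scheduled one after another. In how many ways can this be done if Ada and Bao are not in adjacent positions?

30240

Of the 8! = 40320 arrangements, those with Ada and Bao adjacent number 2 × 7! = 10080 (treat the pair as a block with 2 internal orders).
Complementary counting: 40320 − 10080 = 30240.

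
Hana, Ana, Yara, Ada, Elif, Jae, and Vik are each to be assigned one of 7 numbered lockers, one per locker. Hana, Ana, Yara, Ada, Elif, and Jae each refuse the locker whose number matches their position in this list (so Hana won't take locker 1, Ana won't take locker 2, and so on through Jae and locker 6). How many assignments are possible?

2119

Let Aᵢ (for 1 ≤ i ≤ 6) be the placements that put person i in their forbidden locker. Any j of these fix j positions, leaving (7−j)! ways to fill the rest, and there are C(6,j) ways to pick which j.
By inclusion–exclusion, the number of valid placements is Σ_{j=0}^{6} (−1)^j C(6,j)·(7−j)!.
Computing: 5040 − 4320 + 1800 − 480 + 90 − 12 + 1 = 2119.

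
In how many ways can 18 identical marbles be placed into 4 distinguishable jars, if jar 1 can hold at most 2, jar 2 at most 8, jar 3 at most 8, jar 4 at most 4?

31

Without the upper bounds there are C(21,3) = 1330 ways to split 18 among 4 jars.
Subtract solutions that violate a single cap (substitute x_i' = x_i − (cap_i+1)): x_1 ≥ 3 gives C(18,3) = 816; x_2 ≥ 9 gives C(12,3) = 220; x_3 ≥ 9 gives C(12,3) = 220; x_4 ≥ 5 gives C(16,3) = 560. Together 1816.
Add back pairs where two caps are both exceeded: 84 + 84 + 286 + 1 + 35 + 35 = 525.
Subtract triples: 0 + 4 + 4 + 0 = 8.
By inclusion–exclusion the count is 1330 − 1816 + 525 − 8 = 31.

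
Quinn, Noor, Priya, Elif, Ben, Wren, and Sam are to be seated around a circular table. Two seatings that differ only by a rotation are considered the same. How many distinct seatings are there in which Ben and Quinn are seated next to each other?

240

Glue Ben and Quinn into a block (2 internal orders). Seating 6 units around a circle gives (5)! arrangements.
So 2 × (5)! = 2 × 120 = 240.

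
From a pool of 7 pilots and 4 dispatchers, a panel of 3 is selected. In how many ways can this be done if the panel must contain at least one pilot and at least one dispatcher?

Unrestricted: C(11,3) = 165 ways to pick any 3 of the 11.
Selections missing a whole group: no pilots → C(4,3) = 4; no dispatchers → C(7,3) = 35.
Both groups omitted at once is impossible, so 165 − 39 = 126.

126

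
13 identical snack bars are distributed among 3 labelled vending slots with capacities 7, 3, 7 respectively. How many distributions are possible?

14

By stars and bars, unrestricted non-negative solutions to x_1+…+x_3 = 13 number C(13+2,2) = 105.
Subtract solutions that violate a single cap (substitute x_i' = x_i − (cap_i+1)): x_1 ≥ 8 gives C(7,2) = 21; x_2 ≥ 4 gives C(11,2) = 55; x_3 ≥ 8 gives C(7,2) = 21. Together 97.
Add back pairs where two caps are both exceeded: 3 + 0 + 3 = 6.
By inclusion–exclusion the count is 105 − 97 + 6 = 14.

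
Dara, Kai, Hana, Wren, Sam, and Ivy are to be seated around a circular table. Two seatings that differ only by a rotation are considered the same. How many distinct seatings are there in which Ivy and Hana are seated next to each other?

48

Treat {Ivy, Hana} as one unit (2 internal orders) and seat the resulting 5 units around the table: (4)! circular arrangements.
So 2 × (4)! = 2 × 24 = 48.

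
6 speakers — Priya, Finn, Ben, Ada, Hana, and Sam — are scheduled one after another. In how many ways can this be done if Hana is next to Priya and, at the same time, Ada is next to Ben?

96

Treat {Hana,Priya} as one block (2 orders) and {Ada,Ben} as another (2 orders).
That leaves 4 units to arrange: 2 × 2 × 4! = 4 × 24 = 96.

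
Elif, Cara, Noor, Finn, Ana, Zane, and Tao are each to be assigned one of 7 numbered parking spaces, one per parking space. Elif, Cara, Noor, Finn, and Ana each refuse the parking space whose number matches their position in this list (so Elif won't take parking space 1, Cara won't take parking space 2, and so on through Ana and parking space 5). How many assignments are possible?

2428

Let Aᵢ (for 1 ≤ i ≤ 5) be the placements that put person i in their forbidden parking space. Any j of these fix j positions, leaving (7−j)! ways to fill the rest, and there are C(5,j) ways to pick which j.
By inclusion–exclusion, the number of valid placements is Σ_{j=0}^{5} (−1)^j C(5,j)·(7−j)!.
Computing: 5040 − 3600 + 1200 − 240 + 30 − 2 = 2428.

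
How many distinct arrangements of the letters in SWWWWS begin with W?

10

Fix W in the first position and arrange the remaining 5 letters.
Those 5 letters have S appearing twice and W appearing 3 times, giving (5)!/(3!·2!) = 10.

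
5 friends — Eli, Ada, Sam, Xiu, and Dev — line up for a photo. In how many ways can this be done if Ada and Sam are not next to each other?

72

Of the 5! = 120 arrangements, those with Ada and Sam adjacent number 2 × 4! = 48 (treat the pair as a block with 2 internal orders).
So 120 − 48 = 72 arrangements keep them apart.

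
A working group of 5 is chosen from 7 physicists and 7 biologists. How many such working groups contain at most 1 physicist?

Split by how many physicists are chosen (0 through 1).
Sum: C(7,0)·C(7,5) + C(7,1)·C(7,4) = 21 + 245 = 266.

266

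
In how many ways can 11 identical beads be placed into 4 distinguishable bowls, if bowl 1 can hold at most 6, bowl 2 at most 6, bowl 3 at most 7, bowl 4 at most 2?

Without the upper bounds there are C(14,3) = 364 ways to split 11 among 4 bowls.
Subtract solutions that violate a single cap (substitute x_i' = x_i − (cap_i+1)): x_1 ≥ 7 gives C(7,3) = 35; x_2 ≥ 7 gives C(7,3) = 35; x_3 ≥ 8 gives C(6,3) = 20; x_4 ≥ 3 gives C(11,3) = 165. Together 255.
Add back pairs where two caps are both exceeded: 0 + 0 + 4 + 0 + 4 + 1 = 9.
By inclusion–exclusion the count is 364 − 255 + 9 = 118.

118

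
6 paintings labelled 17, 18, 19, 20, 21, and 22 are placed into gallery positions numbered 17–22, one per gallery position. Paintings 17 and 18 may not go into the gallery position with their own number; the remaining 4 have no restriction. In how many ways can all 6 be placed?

Let Aᵢ (for i ∈ {17, 18}) be the placements that put painting i in its forbidden gallery position. Any j of these fix j positions, leaving (6−j)! ways to fill the rest, and there are C(2,j) ways to pick which j.
By inclusion–exclusion, the number of valid placements is Σ_{j=0}^{2} (−1)^j C(2,j)·(6−j)!.
Computing: 720 − 240 + 24 = 504.

504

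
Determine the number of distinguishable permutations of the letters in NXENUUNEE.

5040

NXENUUNEE has 9 letters with E appearing 3 times, N appearing 3 times, and U appearing twice.
Dividing 9! = 362880 by 3!·3!·2! = 72 for the repeated letters gives 5040.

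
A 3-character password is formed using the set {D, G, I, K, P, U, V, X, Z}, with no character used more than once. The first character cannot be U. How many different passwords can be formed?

The first character has 9−1 = 8 choices (anything except U).
The remaining 2 characters are filled from the other 8 symbols without repetition: 8 × 7 = 56.
Total: 8 × 56 = 448.

448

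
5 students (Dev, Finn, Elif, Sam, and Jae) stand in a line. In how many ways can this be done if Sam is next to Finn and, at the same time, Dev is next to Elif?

Treat {Sam,Finn} as one block (2 orders) and {Dev,Elif} as another (2 orders).
That leaves 3 units to arrange: 2 × 2 × 3! = 4 × 6 = 24.

24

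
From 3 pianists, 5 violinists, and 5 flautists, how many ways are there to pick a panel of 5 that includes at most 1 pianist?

Split by how many pianists are chosen (0 through 1).
Sum: C(3,0)·C(10,5) + C(3,1)·C(10,4) = 252 + 630 = 882.

882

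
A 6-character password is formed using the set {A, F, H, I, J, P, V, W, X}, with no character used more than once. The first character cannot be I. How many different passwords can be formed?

The first character has 9−1 = 8 choices (anything except I).
The remaining 5 characters are filled from the other 8 symbols without repetition: 8 × 7 × 6 × 5 × 4 = 6720.
Total: 8 × 6720 = 53760.

53760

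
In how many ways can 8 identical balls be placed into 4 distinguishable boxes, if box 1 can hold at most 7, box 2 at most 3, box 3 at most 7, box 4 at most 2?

Ignoring the caps, the number of non-negative solutions to x_1+…+x_4 = 8 is C(11,3) = 165.
Subtract solutions that violate a single cap (substitute x_i' = x_i − (cap_i+1)): x_1 ≥ 8 gives C(3,3) = 1; x_2 ≥ 4 gives C(7,3) = 35; x_3 ≥ 8 gives C(3,3) = 1; x_4 ≥ 3 gives C(8,3) = 56. Together 93.
Add back pairs where two caps are both exceeded: 0 + 0 + 0 + 0 + 4 + 0 = 4.
By inclusion–exclusion the count is 165 − 93 + 4 = 76.

76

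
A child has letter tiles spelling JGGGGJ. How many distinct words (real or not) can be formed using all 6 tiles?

JGGGGJ has 6 letters with G appearing 4 times and J appearing twice.
Dividing 6! = 720 by 4!·2! = 48 for the repeated letters gives 15.

15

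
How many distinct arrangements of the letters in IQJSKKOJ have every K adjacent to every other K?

2520

Treat the 2 copies of K as a single block. The multiset to arrange is then {KK, I, J, J, O, Q, S}, 7 items in all.
That gives (7)!/(2!) = 2520 arrangements.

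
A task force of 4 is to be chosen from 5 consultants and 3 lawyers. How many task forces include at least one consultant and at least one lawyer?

Total 4-person selections from all 8: C(8,4) = 70.
Subtract selections that omit an entire group: no consultants → C(3,4) = 0; no lawyers → C(5,4) = 5.
Both groups omitted at once is impossible, so 70 − 5 = 65.

65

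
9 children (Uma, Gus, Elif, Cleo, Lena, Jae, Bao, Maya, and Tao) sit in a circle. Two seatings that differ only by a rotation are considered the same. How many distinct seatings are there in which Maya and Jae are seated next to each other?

10080

Treat {Maya, Jae} as one unit (2 internal orders) and seat the resulting 8 units around the table: (7)! circular arrangements.
So 2 × (7)! = 2 × 5040 = 10080.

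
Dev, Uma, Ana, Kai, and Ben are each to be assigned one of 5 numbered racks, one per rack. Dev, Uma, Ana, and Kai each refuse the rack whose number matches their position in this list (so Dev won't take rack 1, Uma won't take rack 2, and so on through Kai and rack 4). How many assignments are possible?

Let Aᵢ (for 1 ≤ i ≤ 4) be the placements that put person i in their forbidden rack. Any j of these fix j positions, leaving (5−j)! ways to fill the rest, and there are C(4,j) ways to pick which j.
By inclusion–exclusion, the number of valid placements is Σ_{j=0}^{4} (−1)^j C(4,j)·(5−j)!.
Computing: 120 − 96 + 36 − 8 + 1 = 53.

53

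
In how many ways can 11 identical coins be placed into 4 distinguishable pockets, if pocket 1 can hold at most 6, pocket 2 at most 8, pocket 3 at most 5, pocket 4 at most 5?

Ignoring the caps, the number of non-negative solutions to x_1+…+x_4 = 11 is C(14,3) = 364.
Subtract solutions that violate a single cap (substitute x_i' = x_i − (cap_i+1)): x_1 ≥ 7 gives C(7,3) = 35; x_2 ≥ 9 gives C(5,3) = 10; x_3 ≥ 6 gives C(8,3) = 56; x_4 ≥ 6 gives C(8,3) = 56. Together 157.
No two caps can be exceeded simultaneously, so the pair terms are all 0.
By inclusion–exclusion the count is 364 − 157 + 0 = 207.

207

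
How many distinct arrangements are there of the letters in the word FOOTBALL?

The 8 letters of FOOTBALL have repeats: L appearing twice and O appearing twice.
Dividing 8! = 40320 by 2!·2! = 4 for the repeated letters gives 10080.

10080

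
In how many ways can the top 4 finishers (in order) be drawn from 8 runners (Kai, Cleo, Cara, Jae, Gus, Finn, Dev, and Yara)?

1680

There are 8 choices for 1st place, 7 for 2nd, and so on down to 5 for position 4.
That gives 8 × 7 × 6 × 5 = 1680.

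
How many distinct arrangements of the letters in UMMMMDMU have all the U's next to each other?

42

Treat the 2 copies of U as a single block. The multiset to arrange is then {UU, D, M, M, M, M, M}, 7 items in all.
That gives (7)!/(5!) = 42 arrangements.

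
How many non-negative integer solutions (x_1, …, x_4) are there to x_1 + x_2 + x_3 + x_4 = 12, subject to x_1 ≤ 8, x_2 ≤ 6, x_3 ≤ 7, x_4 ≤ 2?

139

By stars and bars, unrestricted non-negative solutions to x_1+…+x_4 = 12 number C(12+3,3) = 455.
Subtract solutions that violate a single cap (substitute x_i' = x_i − (cap_i+1)): x_1 ≥ 9 gives C(6,3) = 20; x_2 ≥ 7 gives C(8,3) = 56; x_3 ≥ 8 gives C(7,3) = 35; x_4 ≥ 3 gives C(12,3) = 220. Together 331.
Add back pairs where two caps are both exceeded: 0 + 0 + 1 + 0 + 10 + 4 = 15.
By inclusion–exclusion the count is 455 − 331 + 15 = 139.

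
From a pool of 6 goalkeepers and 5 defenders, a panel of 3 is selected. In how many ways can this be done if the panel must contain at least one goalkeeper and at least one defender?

135

Unrestricted: C(11,3) = 165 ways to pick any 3 of the 11.
Selections missing a whole group: no goalkeepers → C(5,3) = 10; no defenders → C(6,3) = 20.
Both groups omitted at once is impossible, so 165 − 30 = 135.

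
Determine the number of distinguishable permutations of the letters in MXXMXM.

20

MXXMXM has 6 letters with M appearing 3 times and X appearing 3 times.
Dividing 6! = 720 by 3!·3! = 36 for the repeated letters gives 20.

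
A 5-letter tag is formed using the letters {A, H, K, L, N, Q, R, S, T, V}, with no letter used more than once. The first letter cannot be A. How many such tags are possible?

The first letter has 10−1 = 9 choices (anything except A).
The remaining 4 letters are filled from the other 9 symbols without repetition: 9 × 8 × 7 × 6 = 3024.
Total: 9 × 3024 = 27216.

27216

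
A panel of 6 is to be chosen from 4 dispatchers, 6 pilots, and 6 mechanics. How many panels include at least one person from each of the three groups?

6666

Unrestricted: C(16,6) = 8008 ways to pick any 6 of the 16.
Selections missing a whole group: no dispatchers → C(12,6) = 924; no pilots → C(10,6) = 210; no mechanics → C(10,6) = 210.
Add back selections omitting two groups (i.e. drawn from a single group): C(4,6) + C(6,6) + C(6,6) = 2.
By inclusion–exclusion: 8008 − 1344 + 2 = 6666.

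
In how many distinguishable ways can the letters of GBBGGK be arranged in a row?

GBBGGK has 6 letters with B appearing twice and G appearing 3 times.
Dividing 6! = 720 by 3!·2! = 12 for the repeated letters gives 60.

60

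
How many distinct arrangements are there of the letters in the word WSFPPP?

120

Letter multiplicities in WSFPPP: F×1, P×3, S×1, W×1.
The number of distinct arrangements is 6!/(3!) = 720/6 = 120.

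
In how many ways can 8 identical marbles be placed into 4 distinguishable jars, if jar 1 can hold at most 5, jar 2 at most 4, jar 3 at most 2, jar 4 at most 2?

35

By stars and bars, unrestricted non-negative solutions to x_1+…+x_4 = 8 number C(8+3,3) = 165.
Subtract solutions that violate a single cap (substitute x_i' = x_i − (cap_i+1)): x_1 ≥ 6 gives C(5,3) = 10; x_2 ≥ 5 gives C(6,3) = 20; x_3 ≥ 3 gives C(8,3) = 56; x_4 ≥ 3 gives C(8,3) = 56. Together 142.
Add back pairs where two caps are both exceeded: 0 + 0 + 0 + 1 + 1 + 10 = 12.
By inclusion–exclusion the count is 165 − 142 + 12 = 35.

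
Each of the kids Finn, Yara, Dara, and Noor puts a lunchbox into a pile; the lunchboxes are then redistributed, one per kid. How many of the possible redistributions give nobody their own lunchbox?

9

Let Aᵢ be the assignments in which kid i gets their own lunchbox. We want the size of the complement of A₁∪…∪A_4.
By inclusion–exclusion this is Σ_{j=0}^{4} (−1)^j C(4,j)·(4−j)!.
Computing: 24 − 24 + 12 − 4 + 1 = 9.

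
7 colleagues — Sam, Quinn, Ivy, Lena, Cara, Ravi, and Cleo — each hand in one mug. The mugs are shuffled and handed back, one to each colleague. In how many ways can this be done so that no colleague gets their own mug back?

1854

Let Aᵢ be the assignments in which colleague i gets their own mug. We want the size of the complement of A₁∪…∪A_7.
By inclusion–exclusion this is Σ_{j=0}^{7} (−1)^j C(7,j)·(7−j)!.
Computing: 5040 − 5040 + 2520 − 840 + 210 − 42 + 7 − 1 = 1854.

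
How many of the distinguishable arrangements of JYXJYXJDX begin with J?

Fix J in the first position and arrange the remaining 8 letters.
Those 8 letters have J appearing twice, X appearing 3 times, and Y appearing twice, giving (8)!/(3!·2!·2!) = 1680.

1680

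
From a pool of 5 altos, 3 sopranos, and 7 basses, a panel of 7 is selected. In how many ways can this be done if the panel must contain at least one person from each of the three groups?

Unrestricted: C(15,7) = 6435 ways to pick any 7 of the 15.
Subtract selections that omit an entire group: no altos → C(10,7) = 120; no sopranos → C(12,7) = 792; no basses → C(8,7) = 8.
Add back selections omitting two groups (i.e. drawn from a single group): C(5,7) + C(3,7) + C(7,7) = 1.
By inclusion–exclusion: 6435 − 920 + 1 = 5516.

5516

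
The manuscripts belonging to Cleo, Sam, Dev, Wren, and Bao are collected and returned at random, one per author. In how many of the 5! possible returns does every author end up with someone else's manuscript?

Let Aᵢ be the assignments in which author i gets their own manuscript. We want the size of the complement of A₁∪…∪A_5.
By inclusion–exclusion this is Σ_{j=0}^{5} (−1)^j C(5,j)·(5−j)!.
Computing: 120 − 120 + 60 − 20 + 5 − 1 = 44.

44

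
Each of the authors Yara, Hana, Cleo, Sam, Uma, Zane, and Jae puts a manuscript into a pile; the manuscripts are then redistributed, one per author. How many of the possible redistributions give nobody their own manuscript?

This is the derangement count D_7: permutations of 7 items with no fixed point.
By inclusion–exclusion this is Σ_{j=0}^{7} (−1)^j C(7,j)·(7−j)!.
Computing: 5040 − 5040 + 2520 − 840 + 210 − 42 + 7 − 1 = 1854.

1854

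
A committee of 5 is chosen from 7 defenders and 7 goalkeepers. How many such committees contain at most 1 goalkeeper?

Split by how many goalkeepers are chosen (0 through 1).
Sum: C(7,0)·C(7,5) + C(7,1)·C(7,4) = 21 + 245 = 266.

266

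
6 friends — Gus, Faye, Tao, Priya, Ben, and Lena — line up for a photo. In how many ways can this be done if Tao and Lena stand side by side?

240

Place the 4 others and the Tao-Lena pair as 5 objects in a line; the pair has 2 internal arrangements.
That gives 2 × 5! = 2 × 120 = 240.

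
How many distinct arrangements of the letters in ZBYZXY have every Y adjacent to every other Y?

Treat the 2 copies of Y as a single block. The multiset to arrange is then {YY, B, X, Z, Z}, 5 items in all.
That gives (5)!/(2!) = 60 arrangements.

60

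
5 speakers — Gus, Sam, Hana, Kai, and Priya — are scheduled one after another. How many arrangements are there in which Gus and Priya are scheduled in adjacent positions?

48

Glue Gus and Priya into one block (2 internal orders), leaving 4 units to arrange in a row.
That gives 2 × 4! = 2 × 24 = 48.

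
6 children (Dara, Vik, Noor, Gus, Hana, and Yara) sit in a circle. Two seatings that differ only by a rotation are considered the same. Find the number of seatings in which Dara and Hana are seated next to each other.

Treat {Dara, Hana} as one unit (2 internal orders) and seat the resulting 5 units around the table: (4)! circular arrangements.
So 2 × (4)! = 2 × 24 = 48.

48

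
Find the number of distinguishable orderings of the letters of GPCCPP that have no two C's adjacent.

There are 6!/(3!·2!) = 60 arrangements of GPCCPP in total.
Arrangements with the C's together: treat CC as one letter, giving (5)!/(3!) = 20.
Hence 60 − 20 = 40.

40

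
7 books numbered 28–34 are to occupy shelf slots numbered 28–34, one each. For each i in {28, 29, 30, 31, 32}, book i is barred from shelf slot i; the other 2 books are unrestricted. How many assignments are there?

2428

Let Aᵢ (for 28 ≤ i ≤ 32) be the placements that put book i in its forbidden shelf slot. Any j of these fix j positions, leaving (7−j)! ways to fill the rest, and there are C(5,j) ways to pick which j.
By inclusion–exclusion, the number of valid placements is Σ_{j=0}^{5} (−1)^j C(5,j)·(7−j)!.
Computing: 5040 − 3600 + 1200 − 240 + 30 − 2 = 2428.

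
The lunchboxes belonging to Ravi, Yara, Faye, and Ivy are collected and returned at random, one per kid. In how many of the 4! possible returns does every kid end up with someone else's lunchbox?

9

Let Aᵢ be the assignments in which kid i gets their own lunchbox. We want the size of the complement of A₁∪…∪A_4.
By inclusion–exclusion this is Σ_{j=0}^{4} (−1)^j C(4,j)·(4−j)!.
Computing: 24 − 24 + 12 − 4 + 1 = 9.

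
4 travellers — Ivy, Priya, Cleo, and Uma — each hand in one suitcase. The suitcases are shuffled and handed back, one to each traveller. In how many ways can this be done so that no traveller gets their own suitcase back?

9

Count assignments avoiding every fixed point. For any j of the 4 travellers fixed to their own suitcase, the other 4−j can be arranged in (4−j)! ways.
By inclusion–exclusion this is Σ_{j=0}^{4} (−1)^j C(4,j)·(4−j)!.
Computing: 24 − 24 + 12 − 4 + 1 = 9.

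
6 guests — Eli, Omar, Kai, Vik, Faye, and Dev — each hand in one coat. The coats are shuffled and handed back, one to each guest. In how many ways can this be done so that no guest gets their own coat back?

Count assignments avoiding every fixed point. For any j of the 6 guests fixed to their own coat, the other 6−j can be arranged in (6−j)! ways.
By inclusion–exclusion this is Σ_{j=0}^{6} (−1)^j C(6,j)·(6−j)!.
Computing: 720 − 720 + 360 − 120 + 30 − 6 + 1 = 265.

265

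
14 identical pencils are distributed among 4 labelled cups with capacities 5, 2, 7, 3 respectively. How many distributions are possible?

Ignoring the caps, the number of non-negative solutions to x_1+…+x_4 = 14 is C(17,3) = 680.
Subtract solutions that violate a single cap (substitute x_i' = x_i − (cap_i+1)): x_1 ≥ 6 gives C(11,3) = 165; x_2 ≥ 3 gives C(14,3) = 364; x_3 ≥ 8 gives C(9,3) = 84; x_4 ≥ 4 gives C(13,3) = 286. Together 899.
Add back pairs where two caps are both exceeded: 56 + 1 + 35 + 20 + 120 + 10 = 242.
Subtract triples: 0 + 4 + 0 + 0 = 4.
By inclusion–exclusion the count is 680 − 899 + 242 − 4 = 19.

19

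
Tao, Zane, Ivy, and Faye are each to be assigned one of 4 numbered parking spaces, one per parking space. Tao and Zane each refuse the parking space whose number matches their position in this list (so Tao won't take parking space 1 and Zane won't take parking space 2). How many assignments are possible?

14

Let Aᵢ (for i ∈ {1, 2}) be the placements that put person i in their forbidden parking space. Any j of these fix j positions, leaving (4−j)! ways to fill the rest, and there are C(2,j) ways to pick which j.
By inclusion–exclusion, the number of valid placements is Σ_{j=0}^{2} (−1)^j C(2,j)·(4−j)!.
Computing: 24 − 12 + 2 = 14.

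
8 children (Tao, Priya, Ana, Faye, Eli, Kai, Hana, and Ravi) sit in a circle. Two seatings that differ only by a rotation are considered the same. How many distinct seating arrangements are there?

Fix one person's seat to break rotational symmetry; the remaining 7 people can be arranged in (7)! = 5040 ways.

5040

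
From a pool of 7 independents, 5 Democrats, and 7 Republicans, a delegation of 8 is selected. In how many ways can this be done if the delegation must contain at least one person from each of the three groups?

71589

With no constraint there are C(19,8) = 75582 possible selections.
Selections missing a whole group: no independents → C(12,8) = 495; no Democrats → C(14,8) = 3003; no Republicans → C(12,8) = 495.
Add back selections omitting two groups (i.e. drawn from a single group): C(7,8) + C(5,8) + C(7,8) = 0.
By inclusion–exclusion: 75582 − 3993 + 0 = 71589.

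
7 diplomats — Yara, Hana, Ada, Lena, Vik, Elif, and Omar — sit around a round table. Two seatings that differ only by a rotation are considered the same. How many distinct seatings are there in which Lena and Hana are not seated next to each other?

480

All circular seatings of 7 people number (6)! = 720.
Those with Lena next to Hana: fuse the pair into one unit and seat 6 units around a circle — 2·(5)! = 240.
Subtracting, 720 − 240 = 480.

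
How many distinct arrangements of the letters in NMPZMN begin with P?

30

Fix P in the first position and arrange the remaining 5 letters.
Those 5 letters have M appearing twice and N appearing twice, giving (5)!/(2!·2!) = 30.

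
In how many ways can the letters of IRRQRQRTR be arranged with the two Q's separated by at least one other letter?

Total arrangements of IRRQRQRTR: 9!/(5!·2!) = 1512.
If the two Q's are adjacent, glue them into one block, leaving 8 items to arrange: (8)!/(5!) = 336 ways.
Subtracting, 1512 − 336 = 1176 arrangements keep the Q's apart.

1176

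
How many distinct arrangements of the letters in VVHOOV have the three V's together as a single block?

Treat the 3 copies of V as a single block. The multiset to arrange is then {VVV, H, O, O}, 4 items in all.
That gives (4)!/(2!) = 12 arrangements.

12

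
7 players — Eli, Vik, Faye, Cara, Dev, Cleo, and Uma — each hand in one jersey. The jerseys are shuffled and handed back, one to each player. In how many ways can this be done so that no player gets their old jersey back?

1854

Count assignments avoiding every fixed point. For any j of the 7 players fixed to their old jersey, the other 7−j can be arranged in (7−j)! ways.
By inclusion–exclusion this is Σ_{j=0}^{7} (−1)^j C(7,j)·(7−j)!.
Computing: 5040 − 5040 + 2520 − 840 + 210 − 42 + 7 − 1 = 1854.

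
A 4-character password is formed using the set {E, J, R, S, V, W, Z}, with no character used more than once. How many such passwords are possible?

Choose and order 4 of the 7 symbols: the first character has 7 options, the next 6, then 5, 4.
7 × 6 × 5 × 4 = 840.

840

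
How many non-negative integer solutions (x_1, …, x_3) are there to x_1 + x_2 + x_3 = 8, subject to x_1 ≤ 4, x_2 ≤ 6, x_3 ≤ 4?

Ignoring the caps, the number of non-negative solutions to x_1+…+x_3 = 8 is C(10,2) = 45.
Subtract solutions that violate a single cap (substitute x_i' = x_i − (cap_i+1)): x_1 ≥ 5 gives C(5,2) = 10; x_2 ≥ 7 gives C(3,2) = 3; x_3 ≥ 5 gives C(5,2) = 10. Together 23.
No two caps can be exceeded simultaneously, so the pair terms are all 0.
By inclusion–exclusion the count is 45 − 23 + 0 = 22.

22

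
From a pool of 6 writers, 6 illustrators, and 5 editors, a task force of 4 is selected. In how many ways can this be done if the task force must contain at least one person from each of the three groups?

Total 4-person selections from all 17: C(17,4) = 2380.
Subtract selections that omit an entire group: no writers → C(11,4) = 330; no illustrators → C(11,4) = 330; no editors → C(12,4) = 495.
Add back selections omitting two groups (i.e. drawn from a single group): C(6,4) + C(6,4) + C(5,4) = 35.
By inclusion–exclusion: 2380 − 1155 + 35 = 1260.

1260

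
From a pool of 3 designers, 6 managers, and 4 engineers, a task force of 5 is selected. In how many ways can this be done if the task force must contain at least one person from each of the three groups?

With no constraint there are C(13,5) = 1287 possible selections.
Selections missing a whole group: no designers → C(10,5) = 252; no managers → C(7,5) = 21; no engineers → C(9,5) = 126.
Add back selections omitting two groups (i.e. drawn from a single group): C(3,5) + C(6,5) + C(4,5) = 6.
By inclusion–exclusion: 1287 − 399 + 6 = 894.

894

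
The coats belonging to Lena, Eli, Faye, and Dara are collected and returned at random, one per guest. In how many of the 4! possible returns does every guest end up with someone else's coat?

This is the derangement count D_4: permutations of 4 items with no fixed point.
By inclusion–exclusion this is Σ_{j=0}^{4} (−1)^j C(4,j)·(4−j)!.
Computing: 24 − 24 + 12 − 4 + 1 = 9.

9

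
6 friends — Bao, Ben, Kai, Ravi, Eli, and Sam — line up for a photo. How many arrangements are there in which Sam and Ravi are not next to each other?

480

There are 6! = 720 arrangements in all. If Sam and Ravi are adjacent, merging them into one block gives 2·(5)! = 240 arrangements.
So 720 − 240 = 480 arrangements keep them apart.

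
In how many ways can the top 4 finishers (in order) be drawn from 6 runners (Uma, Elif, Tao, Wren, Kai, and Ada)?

360

There are 6 choices for 1st place, 5 for 2nd, and so on down to 3 for position 4.
That gives 6 × 5 × 4 × 3 = 360.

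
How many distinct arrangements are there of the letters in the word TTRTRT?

15

TTRTRT has 6 letters with R appearing twice and T appearing 4 times.
So there are 6! / (4!·2!) = 15 distinguishable arrangements.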